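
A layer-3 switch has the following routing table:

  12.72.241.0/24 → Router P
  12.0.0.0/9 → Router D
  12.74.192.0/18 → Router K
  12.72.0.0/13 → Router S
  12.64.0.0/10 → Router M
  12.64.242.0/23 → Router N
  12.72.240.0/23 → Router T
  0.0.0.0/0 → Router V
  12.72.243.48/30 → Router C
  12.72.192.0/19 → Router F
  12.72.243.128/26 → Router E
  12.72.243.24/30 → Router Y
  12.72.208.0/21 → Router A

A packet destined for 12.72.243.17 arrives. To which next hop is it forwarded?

Routes whose prefix contains 12.72.243.17:
  0.0.0.0/0 (default, matches everything) -> Router V
  12.0.0.0/9 (12.0.0.0 - 12.127.255.255) -> Router D
  12.64.0.0/10 (12.64.0.0 - 12.127.255.255) -> Router M
  12.72.0.0/13 (12.72.0.0 - 12.79.255.255) -> Router S
More-specific entries that do NOT match:
  12.72.243.48/30 (12.72.243.48 - 12.72.243.51) does not contain 12.72.243.17
  12.72.243.24/30 (12.72.243.24 - 12.72.243.27) does not contain 12.72.243.17
  12.72.243.128/26 (12.72.243.128 - 12.72.243.191) does not contain 12.72.243.17
  12.72.241.0/24 (12.72.241.0 - 12.72.241.255) does not contain 12.72.243.17
  12.64.242.0/23 (12.64.242.0 - 12.64.243.255) does not contain 12.72.243.17
  12.72.240.0/23 (12.72.240.0 - 12.72.241.255) does not contain 12.72.243.17
  12.72.208.0/21 (12.72.208.0 - 12.72.215.255) does not contain 12.72.243.17
  12.72.192.0/19 (12.72.192.0 - 12.72.223.255) does not contain 12.72.243.17
  12.74.192.0/18 (12.74.192.0 - 12.74.255.255) does not contain 12.72.243.17
Longest matching prefix is /13 -> next hop Router S.

Router S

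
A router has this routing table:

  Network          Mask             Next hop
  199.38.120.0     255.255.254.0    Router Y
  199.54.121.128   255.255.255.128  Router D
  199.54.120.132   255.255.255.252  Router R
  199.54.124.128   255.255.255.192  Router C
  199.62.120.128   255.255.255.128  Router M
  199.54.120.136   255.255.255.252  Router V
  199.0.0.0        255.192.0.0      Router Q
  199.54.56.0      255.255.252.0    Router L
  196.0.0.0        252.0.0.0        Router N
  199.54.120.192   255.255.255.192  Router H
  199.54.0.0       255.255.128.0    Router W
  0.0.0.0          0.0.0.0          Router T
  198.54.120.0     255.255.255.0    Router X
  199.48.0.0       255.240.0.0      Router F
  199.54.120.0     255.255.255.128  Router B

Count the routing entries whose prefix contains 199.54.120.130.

5

Prefixes containing 199.54.120.130:
  0.0.0.0/0 (default, matches everything)
  196.0.0.0/6 (196.0.0.0 - 199.255.255.255)
  199.0.0.0/10 (199.0.0.0 - 199.63.255.255)
  199.48.0.0/12 (199.48.0.0 - 199.63.255.255)
  199.54.0.0/17 (199.54.0.0 - 199.54.127.255)
Total matching entries: 5.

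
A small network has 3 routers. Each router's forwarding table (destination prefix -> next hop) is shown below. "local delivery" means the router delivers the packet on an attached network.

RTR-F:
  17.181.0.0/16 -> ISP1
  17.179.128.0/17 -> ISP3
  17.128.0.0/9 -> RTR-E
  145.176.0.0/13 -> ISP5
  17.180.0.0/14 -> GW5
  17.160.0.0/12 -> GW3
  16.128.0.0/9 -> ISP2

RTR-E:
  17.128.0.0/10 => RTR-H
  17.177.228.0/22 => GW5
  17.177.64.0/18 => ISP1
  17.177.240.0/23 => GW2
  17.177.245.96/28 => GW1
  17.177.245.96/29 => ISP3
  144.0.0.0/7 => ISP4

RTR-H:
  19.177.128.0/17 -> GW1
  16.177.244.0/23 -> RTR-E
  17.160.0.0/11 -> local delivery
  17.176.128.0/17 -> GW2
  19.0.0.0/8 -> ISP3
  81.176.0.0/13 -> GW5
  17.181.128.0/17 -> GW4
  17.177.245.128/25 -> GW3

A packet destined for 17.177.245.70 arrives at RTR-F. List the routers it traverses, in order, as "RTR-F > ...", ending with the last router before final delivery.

At RTR-F: longest match for 17.177.245.70 is 17.128.0.0/9 -> RTR-E
At RTR-E: longest match for 17.177.245.70 is 17.128.0.0/10 -> RTR-H
At RTR-H: longest match for 17.177.245.70 is 17.160.0.0/11 -> local delivery

RTR-F > RTR-E > RTR-H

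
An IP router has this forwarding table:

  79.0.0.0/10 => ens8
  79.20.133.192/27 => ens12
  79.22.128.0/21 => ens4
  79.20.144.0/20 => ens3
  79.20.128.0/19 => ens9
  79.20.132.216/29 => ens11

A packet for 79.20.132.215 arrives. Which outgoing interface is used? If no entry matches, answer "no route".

Routes whose prefix contains 79.20.132.215:
  79.0.0.0/10 (79.0.0.0 - 79.63.255.255) -> ens8
  79.20.128.0/19 (79.20.128.0 - 79.20.159.255) -> ens9
More-specific entries that do NOT match:
  79.20.132.216/29 (79.20.132.216 - 79.20.132.223) does not contain 79.20.132.215
  79.20.133.192/27 (79.20.133.192 - 79.20.133.223) does not contain 79.20.132.215
  79.22.128.0/21 (79.22.128.0 - 79.22.135.255) does not contain 79.20.132.215
  79.20.144.0/20 (79.20.144.0 - 79.20.159.255) does not contain 79.20.132.215
Longest matching prefix is /19 -> interface ens9.

ens9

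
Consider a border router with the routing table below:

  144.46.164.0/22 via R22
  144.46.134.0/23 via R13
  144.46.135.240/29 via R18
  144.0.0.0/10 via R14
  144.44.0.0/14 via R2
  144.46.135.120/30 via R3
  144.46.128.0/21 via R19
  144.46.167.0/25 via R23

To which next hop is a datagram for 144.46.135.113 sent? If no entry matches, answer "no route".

R13

Routes whose prefix contains 144.46.135.113:
  144.0.0.0/10 (144.0.0.0 - 144.63.255.255) -> R14
  144.44.0.0/14 (144.44.0.0 - 144.47.255.255) -> R2
  144.46.128.0/21 (144.46.128.0 - 144.46.135.255) -> R19
  144.46.134.0/23 (144.46.134.0 - 144.46.135.255) -> R13
More-specific entries that do NOT match:
  144.46.135.120/30 (144.46.135.120 - 144.46.135.123) does not contain 144.46.135.113
  144.46.135.240/29 (144.46.135.240 - 144.46.135.247) does not contain 144.46.135.113
  144.46.167.0/25 (144.46.167.0 - 144.46.167.127) does not contain 144.46.135.113
Longest matching prefix is /23 -> next hop R13.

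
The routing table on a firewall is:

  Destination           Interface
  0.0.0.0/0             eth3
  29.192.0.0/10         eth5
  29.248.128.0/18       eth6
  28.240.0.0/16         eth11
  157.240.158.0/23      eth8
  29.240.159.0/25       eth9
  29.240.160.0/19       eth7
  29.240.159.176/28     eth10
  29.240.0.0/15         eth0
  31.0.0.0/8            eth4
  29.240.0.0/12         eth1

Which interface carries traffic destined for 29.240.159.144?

Routes whose prefix contains 29.240.159.144:
  0.0.0.0/0 (default, matches everything) -> eth3
  29.192.0.0/10 (29.192.0.0 - 29.255.255.255) -> eth5
  29.240.0.0/12 (29.240.0.0 - 29.255.255.255) -> eth1
  29.240.0.0/15 (29.240.0.0 - 29.241.255.255) -> eth0
More-specific entries that do NOT match:
  29.240.159.176/28 (29.240.159.176 - 29.240.159.191) does not contain 29.240.159.144
  29.240.159.0/25 (29.240.159.0 - 29.240.159.127) does not contain 29.240.159.144
  157.240.158.0/23 (157.240.158.0 - 157.240.159.255) does not contain 29.240.159.144
  29.240.160.0/19 (29.240.160.0 - 29.240.191.255) does not contain 29.240.159.144
  29.248.128.0/18 (29.248.128.0 - 29.248.191.255) does not contain 29.240.159.144
  28.240.0.0/16 (28.240.0.0 - 28.240.255.255) does not contain 29.240.159.144
Longest matching prefix is /15 -> interface eth0.

eth0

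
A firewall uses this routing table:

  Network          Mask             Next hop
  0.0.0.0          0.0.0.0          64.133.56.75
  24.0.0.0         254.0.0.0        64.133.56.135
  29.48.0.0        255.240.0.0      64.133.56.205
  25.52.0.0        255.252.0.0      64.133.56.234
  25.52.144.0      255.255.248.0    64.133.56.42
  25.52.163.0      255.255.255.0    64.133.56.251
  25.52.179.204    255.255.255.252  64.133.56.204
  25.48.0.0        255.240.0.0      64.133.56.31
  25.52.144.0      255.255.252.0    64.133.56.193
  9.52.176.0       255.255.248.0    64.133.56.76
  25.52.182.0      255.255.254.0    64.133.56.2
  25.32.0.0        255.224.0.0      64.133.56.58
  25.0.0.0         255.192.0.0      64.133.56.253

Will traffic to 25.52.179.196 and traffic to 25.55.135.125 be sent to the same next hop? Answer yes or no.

yes

25.52.179.196: longest match 25.52.0.0/14 -> 64.133.56.234
25.55.135.125: longest match 25.52.0.0/14 -> 64.133.56.234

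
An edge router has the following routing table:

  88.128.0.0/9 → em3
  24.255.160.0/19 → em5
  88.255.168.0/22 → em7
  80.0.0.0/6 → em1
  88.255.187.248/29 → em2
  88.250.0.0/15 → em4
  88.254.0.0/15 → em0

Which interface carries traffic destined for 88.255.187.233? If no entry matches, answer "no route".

Routes whose prefix contains 88.255.187.233:
  88.128.0.0/9 (88.128.0.0 - 88.255.255.255) -> em3
  88.254.0.0/15 (88.254.0.0 - 88.255.255.255) -> em0
More-specific entries that do NOT match:
  88.255.187.248/29 (88.255.187.248 - 88.255.187.255) does not contain 88.255.187.233
  88.255.168.0/22 (88.255.168.0 - 88.255.171.255) does not contain 88.255.187.233
  24.255.160.0/19 (24.255.160.0 - 24.255.191.255) does not contain 88.255.187.233
Longest matching prefix is /15 -> interface em0.

em0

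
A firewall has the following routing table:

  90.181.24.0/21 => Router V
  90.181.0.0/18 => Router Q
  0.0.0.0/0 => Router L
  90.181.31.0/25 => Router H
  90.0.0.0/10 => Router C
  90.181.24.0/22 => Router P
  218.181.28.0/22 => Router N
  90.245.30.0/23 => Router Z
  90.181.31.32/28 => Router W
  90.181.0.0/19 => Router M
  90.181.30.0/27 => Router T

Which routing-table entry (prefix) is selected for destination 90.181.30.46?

Entries matching 90.181.30.46:
  0.0.0.0/0 (default, matches everything)
  90.181.0.0/18 (90.181.0.0 - 90.181.63.255)
  90.181.0.0/19 (90.181.0.0 - 90.181.31.255)
  90.181.24.0/21 (90.181.24.0 - 90.181.31.255)
Most specific is 90.181.24.0/21.

90.181.24.0/21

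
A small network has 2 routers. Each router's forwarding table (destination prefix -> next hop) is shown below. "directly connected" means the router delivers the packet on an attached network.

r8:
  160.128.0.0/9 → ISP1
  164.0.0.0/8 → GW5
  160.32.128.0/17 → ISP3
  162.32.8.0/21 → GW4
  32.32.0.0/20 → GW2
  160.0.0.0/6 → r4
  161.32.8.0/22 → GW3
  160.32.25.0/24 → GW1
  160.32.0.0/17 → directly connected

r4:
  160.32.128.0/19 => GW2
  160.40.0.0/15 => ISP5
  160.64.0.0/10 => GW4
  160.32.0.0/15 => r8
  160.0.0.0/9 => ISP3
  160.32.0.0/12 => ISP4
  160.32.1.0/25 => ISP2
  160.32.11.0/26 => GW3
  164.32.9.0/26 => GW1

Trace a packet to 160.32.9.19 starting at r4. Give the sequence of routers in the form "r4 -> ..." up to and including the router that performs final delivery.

r4 -> r8

At r4: longest match for 160.32.9.19 is 160.32.0.0/15 -> r8
At r8: longest match for 160.32.9.19 is 160.32.0.0/17 -> directly connected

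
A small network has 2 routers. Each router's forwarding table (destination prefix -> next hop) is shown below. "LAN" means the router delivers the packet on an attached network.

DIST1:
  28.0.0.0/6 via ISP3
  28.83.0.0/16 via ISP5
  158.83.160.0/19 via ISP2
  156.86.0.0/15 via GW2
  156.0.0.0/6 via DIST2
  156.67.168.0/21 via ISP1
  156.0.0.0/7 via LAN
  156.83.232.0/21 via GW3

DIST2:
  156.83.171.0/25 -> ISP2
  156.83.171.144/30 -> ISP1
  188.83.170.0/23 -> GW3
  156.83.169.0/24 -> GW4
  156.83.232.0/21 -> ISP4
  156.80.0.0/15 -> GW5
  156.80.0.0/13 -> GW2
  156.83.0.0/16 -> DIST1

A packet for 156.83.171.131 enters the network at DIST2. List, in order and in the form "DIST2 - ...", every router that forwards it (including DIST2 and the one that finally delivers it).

At DIST2: longest match for 156.83.171.131 is 156.83.0.0/16 -> DIST1
At DIST1: longest match for 156.83.171.131 is 156.0.0.0/7 -> LAN

DIST2 - DIST1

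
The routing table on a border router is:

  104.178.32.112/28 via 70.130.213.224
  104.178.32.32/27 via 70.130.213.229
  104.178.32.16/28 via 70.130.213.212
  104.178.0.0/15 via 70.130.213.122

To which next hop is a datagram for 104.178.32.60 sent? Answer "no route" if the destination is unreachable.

Routes whose prefix contains 104.178.32.60:
  104.178.0.0/15 (104.178.0.0 - 104.179.255.255) -> 70.130.213.122
  104.178.32.32/27 (104.178.32.32 - 104.178.32.63) -> 70.130.213.229
More-specific entries that do NOT match:
  104.178.32.112/28 (104.178.32.112 - 104.178.32.127) does not contain 104.178.32.60
  104.178.32.16/28 (104.178.32.16 - 104.178.32.31) does not contain 104.178.32.60
Longest matching prefix is /27 -> next hop 70.130.213.229.

70.130.213.229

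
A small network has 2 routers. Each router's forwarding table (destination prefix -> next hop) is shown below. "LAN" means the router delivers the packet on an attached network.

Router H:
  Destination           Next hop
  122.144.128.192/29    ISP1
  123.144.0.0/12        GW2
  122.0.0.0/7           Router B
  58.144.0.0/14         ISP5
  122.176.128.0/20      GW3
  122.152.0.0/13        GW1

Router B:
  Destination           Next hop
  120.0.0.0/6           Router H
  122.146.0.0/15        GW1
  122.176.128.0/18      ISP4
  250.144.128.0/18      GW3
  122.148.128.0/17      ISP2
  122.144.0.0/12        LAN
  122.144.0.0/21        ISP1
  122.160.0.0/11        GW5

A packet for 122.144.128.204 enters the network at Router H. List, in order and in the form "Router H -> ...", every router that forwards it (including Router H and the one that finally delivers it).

Router H -> Router B

At Router H: longest match for 122.144.128.204 is 122.0.0.0/7 -> Router B
At Router B: longest match for 122.144.128.204 is 122.144.0.0/12 -> LAN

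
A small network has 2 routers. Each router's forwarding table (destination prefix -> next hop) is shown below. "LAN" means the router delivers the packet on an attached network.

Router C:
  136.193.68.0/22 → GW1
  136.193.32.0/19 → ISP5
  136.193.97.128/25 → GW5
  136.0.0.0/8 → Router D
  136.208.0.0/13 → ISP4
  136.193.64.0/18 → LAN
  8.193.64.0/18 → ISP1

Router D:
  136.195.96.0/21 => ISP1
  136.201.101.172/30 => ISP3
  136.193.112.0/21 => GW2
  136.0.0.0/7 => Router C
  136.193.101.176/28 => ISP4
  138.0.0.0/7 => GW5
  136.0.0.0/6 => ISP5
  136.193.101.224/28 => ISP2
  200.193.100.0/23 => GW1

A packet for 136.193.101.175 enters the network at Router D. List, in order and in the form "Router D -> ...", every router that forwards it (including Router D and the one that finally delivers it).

Router D -> Router C

At Router D: longest match for 136.193.101.175 is 136.0.0.0/7 -> Router C
At Router C: longest match for 136.193.101.175 is 136.193.64.0/18 -> LAN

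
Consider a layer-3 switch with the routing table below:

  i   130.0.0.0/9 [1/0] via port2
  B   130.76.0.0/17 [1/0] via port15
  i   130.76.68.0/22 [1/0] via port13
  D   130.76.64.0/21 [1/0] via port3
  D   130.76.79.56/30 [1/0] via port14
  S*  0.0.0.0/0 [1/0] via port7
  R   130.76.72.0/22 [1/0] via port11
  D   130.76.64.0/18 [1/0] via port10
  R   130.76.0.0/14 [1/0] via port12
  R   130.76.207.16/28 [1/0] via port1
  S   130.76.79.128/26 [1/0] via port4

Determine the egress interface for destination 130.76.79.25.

port10

Routes whose prefix contains 130.76.79.25:
  0.0.0.0/0 (default, matches everything) -> port7
  130.0.0.0/9 (130.0.0.0 - 130.127.255.255) -> port2
  130.76.0.0/14 (130.76.0.0 - 130.79.255.255) -> port12
  130.76.0.0/17 (130.76.0.0 - 130.76.127.255) -> port15
  130.76.64.0/18 (130.76.64.0 - 130.76.127.255) -> port10
More-specific entries that do NOT match:
  130.76.79.56/30 (130.76.79.56 - 130.76.79.59) does not contain 130.76.79.25
  130.76.207.16/28 (130.76.207.16 - 130.76.207.31) does not contain 130.76.79.25
  130.76.79.128/26 (130.76.79.128 - 130.76.79.191) does not contain 130.76.79.25
  130.76.68.0/22 (130.76.68.0 - 130.76.71.255) does not contain 130.76.79.25
  130.76.72.0/22 (130.76.72.0 - 130.76.75.255) does not contain 130.76.79.25
  130.76.64.0/21 (130.76.64.0 - 130.76.71.255) does not contain 130.76.79.25
Longest matching prefix is /18 -> interface port10.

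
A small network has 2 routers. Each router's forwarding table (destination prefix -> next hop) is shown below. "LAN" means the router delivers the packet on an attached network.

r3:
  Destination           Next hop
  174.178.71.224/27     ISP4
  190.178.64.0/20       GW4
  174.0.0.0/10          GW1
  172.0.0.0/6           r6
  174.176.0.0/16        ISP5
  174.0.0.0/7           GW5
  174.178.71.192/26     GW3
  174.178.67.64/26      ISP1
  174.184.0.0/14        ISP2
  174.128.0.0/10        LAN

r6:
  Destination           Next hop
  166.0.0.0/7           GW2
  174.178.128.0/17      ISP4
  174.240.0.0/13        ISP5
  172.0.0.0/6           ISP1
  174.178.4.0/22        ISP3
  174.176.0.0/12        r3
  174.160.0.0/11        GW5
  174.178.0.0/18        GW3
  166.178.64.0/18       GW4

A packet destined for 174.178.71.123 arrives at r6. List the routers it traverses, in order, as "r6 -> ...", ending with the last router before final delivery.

r6 -> r3

At r6: longest match for 174.178.71.123 is 174.176.0.0/12 -> r3
At r3: longest match for 174.178.71.123 is 174.128.0.0/10 -> LAN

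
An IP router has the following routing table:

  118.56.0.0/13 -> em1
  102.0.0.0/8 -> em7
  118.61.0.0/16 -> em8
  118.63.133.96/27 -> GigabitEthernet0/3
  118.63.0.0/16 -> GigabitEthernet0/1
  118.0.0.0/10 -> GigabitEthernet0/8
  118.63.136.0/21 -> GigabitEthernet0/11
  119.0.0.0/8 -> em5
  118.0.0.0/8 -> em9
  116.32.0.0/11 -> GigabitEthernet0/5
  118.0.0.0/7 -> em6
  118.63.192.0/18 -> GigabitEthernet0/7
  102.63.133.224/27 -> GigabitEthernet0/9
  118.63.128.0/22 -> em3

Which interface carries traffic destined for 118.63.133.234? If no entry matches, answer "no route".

Routes whose prefix contains 118.63.133.234:
  118.0.0.0/7 (118.0.0.0 - 119.255.255.255) -> em6
  118.0.0.0/8 (118.0.0.0 - 118.255.255.255) -> em9
  118.0.0.0/10 (118.0.0.0 - 118.63.255.255) -> GigabitEthernet0/8
  118.56.0.0/13 (118.56.0.0 - 118.63.255.255) -> em1
  118.63.0.0/16 (118.63.0.0 - 118.63.255.255) -> GigabitEthernet0/1
More-specific entries that do NOT match:
  118.63.133.96/27 (118.63.133.96 - 118.63.133.127) does not contain 118.63.133.234
  102.63.133.224/27 (102.63.133.224 - 102.63.133.255) does not contain 118.63.133.234
  118.63.128.0/22 (118.63.128.0 - 118.63.131.255) does not contain 118.63.133.234
  118.63.136.0/21 (118.63.136.0 - 118.63.143.255) does not contain 118.63.133.234
  118.63.192.0/18 (118.63.192.0 - 118.63.255.255) does not contain 118.63.133.234
Longest matching prefix is /16 -> interface GigabitEthernet0/1.

GigabitEthernet0/1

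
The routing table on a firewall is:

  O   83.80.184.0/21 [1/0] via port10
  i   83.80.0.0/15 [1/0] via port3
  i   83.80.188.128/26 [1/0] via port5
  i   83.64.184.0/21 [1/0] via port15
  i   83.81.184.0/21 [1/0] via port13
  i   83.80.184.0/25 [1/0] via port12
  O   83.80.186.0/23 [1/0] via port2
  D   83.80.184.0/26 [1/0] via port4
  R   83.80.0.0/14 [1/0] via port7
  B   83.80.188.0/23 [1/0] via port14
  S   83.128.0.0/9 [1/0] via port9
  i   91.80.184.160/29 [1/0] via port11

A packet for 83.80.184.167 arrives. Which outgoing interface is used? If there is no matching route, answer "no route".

port10

Routes whose prefix contains 83.80.184.167:
  83.80.0.0/14 (83.80.0.0 - 83.83.255.255) -> port7
  83.80.0.0/15 (83.80.0.0 - 83.81.255.255) -> port3
  83.80.184.0/21 (83.80.184.0 - 83.80.191.255) -> port10
More-specific entries that do NOT match:
  91.80.184.160/29 (91.80.184.160 - 91.80.184.167) does not contain 83.80.184.167
  83.80.188.128/26 (83.80.188.128 - 83.80.188.191) does not contain 83.80.184.167
  83.80.184.0/26 (83.80.184.0 - 83.80.184.63) does not contain 83.80.184.167
  83.80.184.0/25 (83.80.184.0 - 83.80.184.127) does not contain 83.80.184.167
  83.80.186.0/23 (83.80.186.0 - 83.80.187.255) does not contain 83.80.184.167
  83.80.188.0/23 (83.80.188.0 - 83.80.189.255) does not contain 83.80.184.167
Longest matching prefix is /21 -> interface port10.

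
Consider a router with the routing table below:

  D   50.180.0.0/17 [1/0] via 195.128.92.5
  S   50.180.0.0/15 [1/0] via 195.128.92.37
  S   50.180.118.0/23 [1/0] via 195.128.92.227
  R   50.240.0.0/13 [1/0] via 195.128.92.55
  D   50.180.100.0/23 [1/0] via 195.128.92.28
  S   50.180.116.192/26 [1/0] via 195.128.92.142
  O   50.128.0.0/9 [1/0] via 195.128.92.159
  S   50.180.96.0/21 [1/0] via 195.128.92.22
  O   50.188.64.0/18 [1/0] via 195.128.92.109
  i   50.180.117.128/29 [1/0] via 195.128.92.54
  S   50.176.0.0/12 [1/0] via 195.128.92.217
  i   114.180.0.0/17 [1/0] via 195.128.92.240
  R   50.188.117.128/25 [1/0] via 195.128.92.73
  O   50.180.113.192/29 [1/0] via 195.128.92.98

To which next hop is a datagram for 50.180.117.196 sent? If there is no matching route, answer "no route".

195.128.92.5

Routes whose prefix contains 50.180.117.196:
  50.128.0.0/9 (50.128.0.0 - 50.255.255.255) -> 195.128.92.159
  50.176.0.0/12 (50.176.0.0 - 50.191.255.255) -> 195.128.92.217
  50.180.0.0/15 (50.180.0.0 - 50.181.255.255) -> 195.128.92.37
  50.180.0.0/17 (50.180.0.0 - 50.180.127.255) -> 195.128.92.5
More-specific entries that do NOT match:
  50.180.117.128/29 (50.180.117.128 - 50.180.117.135) does not contain 50.180.117.196
  50.180.113.192/29 (50.180.113.192 - 50.180.113.199) does not contain 50.180.117.196
  50.180.116.192/26 (50.180.116.192 - 50.180.116.255) does not contain 50.180.117.196
  50.188.117.128/25 (50.188.117.128 - 50.188.117.255) does not contain 50.180.117.196
  50.180.118.0/23 (50.180.118.0 - 50.180.119.255) does not contain 50.180.117.196
  50.180.100.0/23 (50.180.100.0 - 50.180.101.255) does not contain 50.180.117.196
  50.180.96.0/21 (50.180.96.0 - 50.180.103.255) does not contain 50.180.117.196
  50.188.64.0/18 (50.188.64.0 - 50.188.127.255) does not contain 50.180.117.196
Longest matching prefix is /17 -> next hop 195.128.92.5.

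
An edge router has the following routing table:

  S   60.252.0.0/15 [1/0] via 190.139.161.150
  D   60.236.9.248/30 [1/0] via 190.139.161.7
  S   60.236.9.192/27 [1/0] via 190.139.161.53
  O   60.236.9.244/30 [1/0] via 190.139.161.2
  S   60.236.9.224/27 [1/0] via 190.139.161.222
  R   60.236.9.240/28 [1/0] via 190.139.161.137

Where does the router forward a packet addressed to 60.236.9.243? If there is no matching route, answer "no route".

Routes whose prefix contains 60.236.9.243:
  60.236.9.224/27 (60.236.9.224 - 60.236.9.255) -> 190.139.161.222
  60.236.9.240/28 (60.236.9.240 - 60.236.9.255) -> 190.139.161.137
More-specific entries that do NOT match:
  60.236.9.248/30 (60.236.9.248 - 60.236.9.251) does not contain 60.236.9.243
  60.236.9.244/30 (60.236.9.244 - 60.236.9.247) does not contain 60.236.9.243
Longest matching prefix is /28 -> next hop 190.139.161.137.

190.139.161.137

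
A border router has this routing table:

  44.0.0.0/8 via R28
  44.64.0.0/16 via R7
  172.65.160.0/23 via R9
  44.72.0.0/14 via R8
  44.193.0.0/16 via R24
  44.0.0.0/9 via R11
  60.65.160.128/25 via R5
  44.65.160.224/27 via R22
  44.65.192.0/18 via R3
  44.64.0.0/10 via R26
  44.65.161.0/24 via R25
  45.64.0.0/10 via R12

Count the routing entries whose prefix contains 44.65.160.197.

Prefixes containing 44.65.160.197:
  44.0.0.0/8 (44.0.0.0 - 44.255.255.255)
  44.0.0.0/9 (44.0.0.0 - 44.127.255.255)
  44.64.0.0/10 (44.64.0.0 - 44.127.255.255)
Total matching entries: 3.

3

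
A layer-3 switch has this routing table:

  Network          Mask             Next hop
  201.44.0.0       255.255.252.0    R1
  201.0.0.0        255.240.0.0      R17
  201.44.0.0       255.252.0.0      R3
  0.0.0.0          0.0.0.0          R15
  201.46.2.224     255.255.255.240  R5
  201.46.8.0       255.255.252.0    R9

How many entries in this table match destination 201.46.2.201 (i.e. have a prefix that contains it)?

2

Prefixes containing 201.46.2.201:
  0.0.0.0/0 (default, matches everything)
  201.44.0.0/14 (201.44.0.0 - 201.47.255.255)
Total matching entries: 2.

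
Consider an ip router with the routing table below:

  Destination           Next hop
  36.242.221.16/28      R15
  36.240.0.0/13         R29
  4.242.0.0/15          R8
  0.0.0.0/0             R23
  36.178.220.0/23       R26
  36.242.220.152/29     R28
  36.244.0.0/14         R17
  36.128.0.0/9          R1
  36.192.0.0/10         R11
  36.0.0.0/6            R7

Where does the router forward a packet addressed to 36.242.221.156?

Routes whose prefix contains 36.242.221.156:
  0.0.0.0/0 (default, matches everything) -> R23
  36.0.0.0/6 (36.0.0.0 - 39.255.255.255) -> R7
  36.128.0.0/9 (36.128.0.0 - 36.255.255.255) -> R1
  36.192.0.0/10 (36.192.0.0 - 36.255.255.255) -> R11
  36.240.0.0/13 (36.240.0.0 - 36.247.255.255) -> R29
More-specific entries that do NOT match:
  36.242.220.152/29 (36.242.220.152 - 36.242.220.159) does not contain 36.242.221.156
  36.242.221.16/28 (36.242.221.16 - 36.242.221.31) does not contain 36.242.221.156
  36.178.220.0/23 (36.178.220.0 - 36.178.221.255) does not contain 36.242.221.156
  4.242.0.0/15 (4.242.0.0 - 4.243.255.255) does not contain 36.242.221.156
  36.244.0.0/14 (36.244.0.0 - 36.247.255.255) does not contain 36.242.221.156
Longest matching prefix is /13 -> next hop R29.

R29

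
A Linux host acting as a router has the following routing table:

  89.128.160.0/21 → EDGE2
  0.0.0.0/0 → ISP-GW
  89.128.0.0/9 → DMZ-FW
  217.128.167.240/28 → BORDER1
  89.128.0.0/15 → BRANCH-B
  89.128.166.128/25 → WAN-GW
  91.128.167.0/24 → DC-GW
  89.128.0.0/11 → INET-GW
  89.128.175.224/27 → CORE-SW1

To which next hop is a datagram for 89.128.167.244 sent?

EDGE2

Routes whose prefix contains 89.128.167.244:
  0.0.0.0/0 (default, matches everything) -> ISP-GW
  89.128.0.0/9 (89.128.0.0 - 89.255.255.255) -> DMZ-FW
  89.128.0.0/11 (89.128.0.0 - 89.159.255.255) -> INET-GW
  89.128.0.0/15 (89.128.0.0 - 89.129.255.255) -> BRANCH-B
  89.128.160.0/21 (89.128.160.0 - 89.128.167.255) -> EDGE2
More-specific entries that do NOT match:
  217.128.167.240/28 (217.128.167.240 - 217.128.167.255) does not contain 89.128.167.244
  89.128.175.224/27 (89.128.175.224 - 89.128.175.255) does not contain 89.128.167.244
  89.128.166.128/25 (89.128.166.128 - 89.128.166.255) does not contain 89.128.167.244
  91.128.167.0/24 (91.128.167.0 - 91.128.167.255) does not contain 89.128.167.244
Longest matching prefix is /21 -> next hop EDGE2.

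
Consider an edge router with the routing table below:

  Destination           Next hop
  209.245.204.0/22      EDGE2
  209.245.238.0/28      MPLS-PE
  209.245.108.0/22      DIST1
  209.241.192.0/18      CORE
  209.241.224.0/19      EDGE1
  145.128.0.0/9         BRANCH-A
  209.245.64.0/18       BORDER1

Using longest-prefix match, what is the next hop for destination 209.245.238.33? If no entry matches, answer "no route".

No entry's prefix contains 209.245.238.33; there is no default route.

no route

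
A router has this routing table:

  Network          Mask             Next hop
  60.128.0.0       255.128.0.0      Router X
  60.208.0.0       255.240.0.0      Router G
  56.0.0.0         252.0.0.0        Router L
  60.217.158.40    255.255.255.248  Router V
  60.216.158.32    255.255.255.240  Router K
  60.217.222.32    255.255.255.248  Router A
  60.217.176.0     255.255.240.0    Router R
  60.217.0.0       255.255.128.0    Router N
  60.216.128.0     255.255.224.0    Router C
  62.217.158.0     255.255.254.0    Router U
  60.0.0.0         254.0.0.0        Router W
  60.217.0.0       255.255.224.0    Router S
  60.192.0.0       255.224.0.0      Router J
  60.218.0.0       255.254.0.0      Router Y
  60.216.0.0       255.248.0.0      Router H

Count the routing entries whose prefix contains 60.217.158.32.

Prefixes containing 60.217.158.32:
  60.0.0.0/7 (60.0.0.0 - 61.255.255.255)
  60.128.0.0/9 (60.128.0.0 - 60.255.255.255)
  60.192.0.0/11 (60.192.0.0 - 60.223.255.255)
  60.208.0.0/12 (60.208.0.0 - 60.223.255.255)
  60.216.0.0/13 (60.216.0.0 - 60.223.255.255)
Total matching entries: 5.

5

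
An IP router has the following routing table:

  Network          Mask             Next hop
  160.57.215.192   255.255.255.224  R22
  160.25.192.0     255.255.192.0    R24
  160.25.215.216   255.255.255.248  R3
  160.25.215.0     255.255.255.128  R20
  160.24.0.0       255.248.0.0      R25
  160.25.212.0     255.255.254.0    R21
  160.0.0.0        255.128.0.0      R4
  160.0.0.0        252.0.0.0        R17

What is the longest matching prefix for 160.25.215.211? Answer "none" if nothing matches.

160.25.192.0/18

Entries matching 160.25.215.211:
  160.0.0.0/6 (160.0.0.0 - 163.255.255.255)
  160.0.0.0/9 (160.0.0.0 - 160.127.255.255)
  160.24.0.0/13 (160.24.0.0 - 160.31.255.255)
  160.25.192.0/18 (160.25.192.0 - 160.25.255.255)
Most specific is 160.25.192.0/18.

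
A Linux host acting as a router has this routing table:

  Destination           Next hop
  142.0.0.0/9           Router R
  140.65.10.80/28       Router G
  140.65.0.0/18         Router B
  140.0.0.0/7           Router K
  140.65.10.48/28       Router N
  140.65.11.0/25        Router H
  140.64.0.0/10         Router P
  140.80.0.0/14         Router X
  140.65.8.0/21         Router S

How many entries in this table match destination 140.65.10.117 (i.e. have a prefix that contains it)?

4

Prefixes containing 140.65.10.117:
  140.0.0.0/7 (140.0.0.0 - 141.255.255.255)
  140.64.0.0/10 (140.64.0.0 - 140.127.255.255)
  140.65.0.0/18 (140.65.0.0 - 140.65.63.255)
  140.65.8.0/21 (140.65.8.0 - 140.65.15.255)
Total matching entries: 4.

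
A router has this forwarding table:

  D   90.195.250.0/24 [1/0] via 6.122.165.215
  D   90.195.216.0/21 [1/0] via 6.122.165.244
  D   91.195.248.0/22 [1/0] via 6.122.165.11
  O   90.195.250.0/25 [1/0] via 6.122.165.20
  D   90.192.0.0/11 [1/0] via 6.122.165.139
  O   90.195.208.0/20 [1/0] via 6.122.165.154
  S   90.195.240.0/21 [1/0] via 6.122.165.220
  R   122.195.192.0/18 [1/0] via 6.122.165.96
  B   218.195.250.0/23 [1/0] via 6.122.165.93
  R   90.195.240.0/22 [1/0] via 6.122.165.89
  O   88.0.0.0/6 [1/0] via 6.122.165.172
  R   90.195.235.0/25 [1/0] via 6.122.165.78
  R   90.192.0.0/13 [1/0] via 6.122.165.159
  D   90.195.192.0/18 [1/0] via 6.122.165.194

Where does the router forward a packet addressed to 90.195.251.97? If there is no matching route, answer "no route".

6.122.165.194

Routes whose prefix contains 90.195.251.97:
  88.0.0.0/6 (88.0.0.0 - 91.255.255.255) -> 6.122.165.172
  90.192.0.0/11 (90.192.0.0 - 90.223.255.255) -> 6.122.165.139
  90.192.0.0/13 (90.192.0.0 - 90.199.255.255) -> 6.122.165.159
  90.195.192.0/18 (90.195.192.0 - 90.195.255.255) -> 6.122.165.194
More-specific entries that do NOT match:
  90.195.250.0/25 (90.195.250.0 - 90.195.250.127) does not contain 90.195.251.97
  90.195.235.0/25 (90.195.235.0 - 90.195.235.127) does not contain 90.195.251.97
  90.195.250.0/24 (90.195.250.0 - 90.195.250.255) does not contain 90.195.251.97
  218.195.250.0/23 (218.195.250.0 - 218.195.251.255) does not contain 90.195.251.97
  91.195.248.0/22 (91.195.248.0 - 91.195.251.255) does not contain 90.195.251.97
  90.195.240.0/22 (90.195.240.0 - 90.195.243.255) does not contain 90.195.251.97
  90.195.216.0/21 (90.195.216.0 - 90.195.223.255) does not contain 90.195.251.97
  90.195.240.0/21 (90.195.240.0 - 90.195.247.255) does not contain 90.195.251.97
  90.195.208.0/20 (90.195.208.0 - 90.195.223.255) does not contain 90.195.251.97
Longest matching prefix is /18 -> next hop 6.122.165.194.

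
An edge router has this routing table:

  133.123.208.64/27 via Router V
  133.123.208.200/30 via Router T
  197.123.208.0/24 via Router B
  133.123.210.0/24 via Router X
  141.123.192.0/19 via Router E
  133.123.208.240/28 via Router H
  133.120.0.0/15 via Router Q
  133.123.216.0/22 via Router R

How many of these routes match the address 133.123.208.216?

0

No listed prefix contains 133.123.208.216.
Total matching entries: 0.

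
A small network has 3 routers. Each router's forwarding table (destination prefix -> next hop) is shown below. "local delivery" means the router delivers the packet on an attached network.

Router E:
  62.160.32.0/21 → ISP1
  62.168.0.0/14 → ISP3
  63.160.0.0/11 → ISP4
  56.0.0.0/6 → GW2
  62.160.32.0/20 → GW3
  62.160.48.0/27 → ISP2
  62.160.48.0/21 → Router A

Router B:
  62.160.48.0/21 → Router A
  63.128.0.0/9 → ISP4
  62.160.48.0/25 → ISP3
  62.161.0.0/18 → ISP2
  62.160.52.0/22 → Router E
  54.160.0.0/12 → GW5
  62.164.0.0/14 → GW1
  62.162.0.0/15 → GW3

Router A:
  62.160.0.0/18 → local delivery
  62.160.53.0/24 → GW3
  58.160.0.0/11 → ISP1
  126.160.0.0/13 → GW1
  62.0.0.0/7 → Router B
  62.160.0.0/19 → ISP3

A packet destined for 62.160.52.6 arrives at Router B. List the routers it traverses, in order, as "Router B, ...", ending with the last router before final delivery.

Router B, Router E, Router A

At Router B: longest match for 62.160.52.6 is 62.160.52.0/22 -> Router E
At Router E: longest match for 62.160.52.6 is 62.160.48.0/21 -> Router A
At Router A: longest match for 62.160.52.6 is 62.160.0.0/18 -> local delivery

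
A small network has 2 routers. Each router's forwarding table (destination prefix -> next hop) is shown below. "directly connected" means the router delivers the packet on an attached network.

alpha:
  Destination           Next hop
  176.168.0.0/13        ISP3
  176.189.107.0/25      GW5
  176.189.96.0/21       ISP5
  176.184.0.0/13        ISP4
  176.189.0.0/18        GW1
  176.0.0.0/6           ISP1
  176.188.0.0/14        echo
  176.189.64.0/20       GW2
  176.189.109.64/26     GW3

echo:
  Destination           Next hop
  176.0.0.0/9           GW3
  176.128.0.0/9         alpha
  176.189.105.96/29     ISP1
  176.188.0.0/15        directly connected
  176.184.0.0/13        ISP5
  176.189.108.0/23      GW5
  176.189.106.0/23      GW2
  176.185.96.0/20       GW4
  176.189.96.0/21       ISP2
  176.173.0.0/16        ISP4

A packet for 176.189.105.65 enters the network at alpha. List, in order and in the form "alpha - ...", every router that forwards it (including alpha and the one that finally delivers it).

alpha - echo

At alpha: longest match for 176.189.105.65 is 176.188.0.0/14 -> echo
At echo: longest match for 176.189.105.65 is 176.188.0.0/15 -> directly connected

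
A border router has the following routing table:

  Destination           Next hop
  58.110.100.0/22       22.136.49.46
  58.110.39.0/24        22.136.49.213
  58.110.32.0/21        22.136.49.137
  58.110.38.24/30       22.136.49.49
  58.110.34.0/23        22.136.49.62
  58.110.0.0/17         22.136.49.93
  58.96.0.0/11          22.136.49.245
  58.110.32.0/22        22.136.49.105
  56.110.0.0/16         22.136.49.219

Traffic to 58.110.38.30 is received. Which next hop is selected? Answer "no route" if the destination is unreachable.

Routes whose prefix contains 58.110.38.30:
  58.96.0.0/11 (58.96.0.0 - 58.127.255.255) -> 22.136.49.245
  58.110.0.0/17 (58.110.0.0 - 58.110.127.255) -> 22.136.49.93
  58.110.32.0/21 (58.110.32.0 - 58.110.39.255) -> 22.136.49.137
More-specific entries that do NOT match:
  58.110.38.24/30 (58.110.38.24 - 58.110.38.27) does not contain 58.110.38.30
  58.110.39.0/24 (58.110.39.0 - 58.110.39.255) does not contain 58.110.38.30
  58.110.34.0/23 (58.110.34.0 - 58.110.35.255) does not contain 58.110.38.30
  58.110.100.0/22 (58.110.100.0 - 58.110.103.255) does not contain 58.110.38.30
  58.110.32.0/22 (58.110.32.0 - 58.110.35.255) does not contain 58.110.38.30
Longest matching prefix is /21 -> next hop 22.136.49.137.

22.136.49.137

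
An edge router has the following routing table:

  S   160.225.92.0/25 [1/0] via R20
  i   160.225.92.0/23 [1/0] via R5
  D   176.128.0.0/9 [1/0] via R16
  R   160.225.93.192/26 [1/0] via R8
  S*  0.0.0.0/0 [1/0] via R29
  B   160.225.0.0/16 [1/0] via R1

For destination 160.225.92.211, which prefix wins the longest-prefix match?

160.225.92.0/23

Entries matching 160.225.92.211:
  0.0.0.0/0 (default, matches everything)
  160.225.0.0/16 (160.225.0.0 - 160.225.255.255)
  160.225.92.0/23 (160.225.92.0 - 160.225.93.255)
Most specific is 160.225.92.0/23.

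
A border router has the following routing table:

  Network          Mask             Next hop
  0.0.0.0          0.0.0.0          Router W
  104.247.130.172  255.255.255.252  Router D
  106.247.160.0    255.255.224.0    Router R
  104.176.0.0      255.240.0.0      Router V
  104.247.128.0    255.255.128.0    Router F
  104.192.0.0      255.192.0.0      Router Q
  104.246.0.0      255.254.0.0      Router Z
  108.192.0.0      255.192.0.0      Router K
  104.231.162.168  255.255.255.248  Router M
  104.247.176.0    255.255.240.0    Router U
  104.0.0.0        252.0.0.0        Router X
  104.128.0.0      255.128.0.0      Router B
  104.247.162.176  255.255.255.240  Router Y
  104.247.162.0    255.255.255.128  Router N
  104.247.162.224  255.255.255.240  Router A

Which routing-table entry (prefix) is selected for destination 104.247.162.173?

104.247.128.0/17

Entries matching 104.247.162.173:
  0.0.0.0/0 (default, matches everything)
  104.0.0.0/6 (104.0.0.0 - 107.255.255.255)
  104.128.0.0/9 (104.128.0.0 - 104.255.255.255)
  104.192.0.0/10 (104.192.0.0 - 104.255.255.255)
  104.246.0.0/15 (104.246.0.0 - 104.247.255.255)
  104.247.128.0/17 (104.247.128.0 - 104.247.255.255)
Most specific is 104.247.128.0/17.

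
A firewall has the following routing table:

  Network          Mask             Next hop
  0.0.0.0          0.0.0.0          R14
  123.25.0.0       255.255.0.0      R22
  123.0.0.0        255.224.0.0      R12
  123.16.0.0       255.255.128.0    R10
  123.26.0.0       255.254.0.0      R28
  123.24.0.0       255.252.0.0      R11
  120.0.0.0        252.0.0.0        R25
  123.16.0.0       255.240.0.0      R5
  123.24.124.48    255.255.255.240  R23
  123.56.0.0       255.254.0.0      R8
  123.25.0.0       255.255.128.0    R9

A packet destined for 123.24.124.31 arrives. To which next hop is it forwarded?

Routes whose prefix contains 123.24.124.31:
  0.0.0.0/0 (default, matches everything) -> R14
  120.0.0.0/6 (120.0.0.0 - 123.255.255.255) -> R25
  123.0.0.0/11 (123.0.0.0 - 123.31.255.255) -> R12
  123.16.0.0/12 (123.16.0.0 - 123.31.255.255) -> R5
  123.24.0.0/14 (123.24.0.0 - 123.27.255.255) -> R11
More-specific entries that do NOT match:
  123.24.124.48/28 (123.24.124.48 - 123.24.124.63) does not contain 123.24.124.31
  123.16.0.0/17 (123.16.0.0 - 123.16.127.255) does not contain 123.24.124.31
  123.25.0.0/17 (123.25.0.0 - 123.25.127.255) does not contain 123.24.124.31
  123.25.0.0/16 (123.25.0.0 - 123.25.255.255) does not contain 123.24.124.31
  123.26.0.0/15 (123.26.0.0 - 123.27.255.255) does not contain 123.24.124.31
  123.56.0.0/15 (123.56.0.0 - 123.57.255.255) does not contain 123.24.124.31
Longest matching prefix is /14 -> next hop R11.

R11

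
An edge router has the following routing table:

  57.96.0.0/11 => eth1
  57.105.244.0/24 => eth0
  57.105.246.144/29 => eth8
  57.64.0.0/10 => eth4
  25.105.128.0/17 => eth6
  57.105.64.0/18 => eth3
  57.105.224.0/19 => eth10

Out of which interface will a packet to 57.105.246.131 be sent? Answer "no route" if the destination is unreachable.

eth10

Routes whose prefix contains 57.105.246.131:
  57.64.0.0/10 (57.64.0.0 - 57.127.255.255) -> eth4
  57.96.0.0/11 (57.96.0.0 - 57.127.255.255) -> eth1
  57.105.224.0/19 (57.105.224.0 - 57.105.255.255) -> eth10
More-specific entries that do NOT match:
  57.105.246.144/29 (57.105.246.144 - 57.105.246.151) does not contain 57.105.246.131
  57.105.244.0/24 (57.105.244.0 - 57.105.244.255) does not contain 57.105.246.131
Longest matching prefix is /19 -> interface eth10.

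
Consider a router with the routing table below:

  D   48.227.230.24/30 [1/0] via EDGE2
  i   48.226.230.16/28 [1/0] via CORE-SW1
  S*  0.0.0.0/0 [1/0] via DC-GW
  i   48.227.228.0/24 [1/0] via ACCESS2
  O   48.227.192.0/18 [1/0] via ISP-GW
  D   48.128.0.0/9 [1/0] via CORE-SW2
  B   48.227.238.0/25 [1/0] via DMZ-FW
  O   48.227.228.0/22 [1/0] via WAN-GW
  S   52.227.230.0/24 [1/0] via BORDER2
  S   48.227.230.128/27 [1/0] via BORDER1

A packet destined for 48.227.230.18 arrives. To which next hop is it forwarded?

WAN-GW

Routes whose prefix contains 48.227.230.18:
  0.0.0.0/0 (default, matches everything) -> DC-GW
  48.128.0.0/9 (48.128.0.0 - 48.255.255.255) -> CORE-SW2
  48.227.192.0/18 (48.227.192.0 - 48.227.255.255) -> ISP-GW
  48.227.228.0/22 (48.227.228.0 - 48.227.231.255) -> WAN-GW
More-specific entries that do NOT match:
  48.227.230.24/30 (48.227.230.24 - 48.227.230.27) does not contain 48.227.230.18
  48.226.230.16/28 (48.226.230.16 - 48.226.230.31) does not contain 48.227.230.18
  48.227.230.128/27 (48.227.230.128 - 48.227.230.159) does not contain 48.227.230.18
  48.227.238.0/25 (48.227.238.0 - 48.227.238.127) does not contain 48.227.230.18
  48.227.228.0/24 (48.227.228.0 - 48.227.228.255) does not contain 48.227.230.18
  52.227.230.0/24 (52.227.230.0 - 52.227.230.255) does not contain 48.227.230.18
Longest matching prefix is /22 -> next hop WAN-GW.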